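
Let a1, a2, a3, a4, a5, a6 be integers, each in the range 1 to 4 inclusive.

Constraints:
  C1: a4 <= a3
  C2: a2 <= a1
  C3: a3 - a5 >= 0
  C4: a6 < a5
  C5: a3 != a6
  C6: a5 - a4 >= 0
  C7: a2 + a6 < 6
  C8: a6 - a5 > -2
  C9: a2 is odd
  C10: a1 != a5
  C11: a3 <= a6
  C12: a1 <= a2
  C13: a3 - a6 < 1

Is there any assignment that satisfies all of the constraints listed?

Unsatisfiable

Constraints 3, 4, and 11 give a5 ≤ a3, a3 ≤ a6, a6 < a5. Chaining: a5 ≤ a3 ≤ a6 < a5, which forces a5 < a5 — impossible.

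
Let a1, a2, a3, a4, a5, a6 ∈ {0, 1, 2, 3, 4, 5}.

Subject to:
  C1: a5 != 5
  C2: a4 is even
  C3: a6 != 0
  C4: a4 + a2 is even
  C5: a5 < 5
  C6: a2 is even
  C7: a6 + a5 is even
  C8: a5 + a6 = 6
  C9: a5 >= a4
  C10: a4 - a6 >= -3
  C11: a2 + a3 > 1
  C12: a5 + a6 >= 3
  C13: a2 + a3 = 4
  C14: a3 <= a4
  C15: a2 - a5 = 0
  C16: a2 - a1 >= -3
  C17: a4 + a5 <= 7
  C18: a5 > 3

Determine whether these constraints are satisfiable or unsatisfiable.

The assignment a1 = 4, a2 = 4, a3 = 0, a4 = 2, a5 = 4, a6 = 2 works:
  constraint 8 holds since a5 + a6 = 6.
  constraint 10 holds since a4 - a6 = 0.
The rest check out directly.

Satisfiable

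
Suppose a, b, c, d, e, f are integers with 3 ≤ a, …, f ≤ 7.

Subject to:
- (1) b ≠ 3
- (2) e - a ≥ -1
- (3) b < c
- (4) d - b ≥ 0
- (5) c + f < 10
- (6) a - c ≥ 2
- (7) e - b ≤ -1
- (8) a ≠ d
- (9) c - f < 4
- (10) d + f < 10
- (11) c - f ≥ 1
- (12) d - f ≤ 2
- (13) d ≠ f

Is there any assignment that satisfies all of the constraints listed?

Constraints 2, 4, 6, 7, 11, and 12 give c − f ≥ 1, f − d ≥ -2, d − b ≥ 0, b − e ≥ 1, e − a ≥ -1, a − c ≥ 2.
Adding all 6 inequalities: the left sides telescope to 0, and the right sides sum to 1 + (-2) + 0 + 1 + (-1) + 2 = 1. So 0 ≥ 1, which is false.

Unsatisfiable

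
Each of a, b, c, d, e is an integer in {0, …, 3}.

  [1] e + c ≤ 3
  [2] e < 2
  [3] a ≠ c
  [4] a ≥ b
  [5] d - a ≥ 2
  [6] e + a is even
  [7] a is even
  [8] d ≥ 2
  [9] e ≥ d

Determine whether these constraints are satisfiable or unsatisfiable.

From constraints 8 and 9: e ≥ d and d ≥ 2, so e ≥ 2. From constraint 2: e ≤ 1. But 1 < 2, so no value of e works.

Unsatisfiable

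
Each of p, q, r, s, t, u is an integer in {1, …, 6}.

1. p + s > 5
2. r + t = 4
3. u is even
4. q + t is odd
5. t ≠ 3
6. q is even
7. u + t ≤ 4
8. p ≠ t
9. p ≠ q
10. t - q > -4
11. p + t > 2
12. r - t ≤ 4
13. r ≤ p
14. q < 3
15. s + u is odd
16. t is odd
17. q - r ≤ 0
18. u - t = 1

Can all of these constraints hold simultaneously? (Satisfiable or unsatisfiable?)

Satisfiable

Take p = 4, q = 2, r = 3, s = 3, t = 1, u = 2. Then constraint 1: p + s = 7; constraint 2: r + t = 4; constraint 7: u + t = 3, and every other listed constraint is also met.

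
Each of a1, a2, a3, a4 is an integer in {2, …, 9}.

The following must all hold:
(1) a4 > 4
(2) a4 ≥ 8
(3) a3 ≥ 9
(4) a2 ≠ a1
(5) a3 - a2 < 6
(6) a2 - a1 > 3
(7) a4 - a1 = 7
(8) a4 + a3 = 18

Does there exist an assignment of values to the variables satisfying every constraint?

Try a1 = 2, a2 = 6, a3 = 9, a4 = 9.
Check constraint 5: a3 - a2 = 3; constraint 6: a2 - a1 = 4. The remaining constraints are straightforward to verify.

Satisfiable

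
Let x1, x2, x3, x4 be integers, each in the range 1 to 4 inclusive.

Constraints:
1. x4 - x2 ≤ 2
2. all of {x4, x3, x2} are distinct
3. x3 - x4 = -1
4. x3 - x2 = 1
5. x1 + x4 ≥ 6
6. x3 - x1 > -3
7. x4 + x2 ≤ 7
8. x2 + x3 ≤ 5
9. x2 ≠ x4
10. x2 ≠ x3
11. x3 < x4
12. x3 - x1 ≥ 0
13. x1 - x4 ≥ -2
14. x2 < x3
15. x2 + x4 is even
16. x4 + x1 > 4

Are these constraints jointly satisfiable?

Satisfiable

One satisfying assignment is x1 = 3, x2 = 2, x3 = 3, x4 = 4.
For the less obvious constraints — constraint 1: x4 - x2 = 2; constraint 3: x3 - x4 = -1 — and the others hold by inspection.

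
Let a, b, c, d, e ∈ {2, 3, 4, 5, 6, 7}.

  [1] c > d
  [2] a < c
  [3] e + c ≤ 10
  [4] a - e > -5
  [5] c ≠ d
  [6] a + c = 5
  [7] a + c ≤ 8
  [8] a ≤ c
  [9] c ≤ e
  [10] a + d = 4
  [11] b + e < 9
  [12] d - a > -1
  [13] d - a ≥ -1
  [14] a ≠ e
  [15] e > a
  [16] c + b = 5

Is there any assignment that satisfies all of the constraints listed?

One satisfying assignment is a = 2, b = 2, c = 3, d = 2, e = 5.
For the less obvious constraints — constraint 3: e + c = 8; constraint 4: a - e = -3; constraint 6: a + c = 5 — and the others hold by inspection.

Satisfiable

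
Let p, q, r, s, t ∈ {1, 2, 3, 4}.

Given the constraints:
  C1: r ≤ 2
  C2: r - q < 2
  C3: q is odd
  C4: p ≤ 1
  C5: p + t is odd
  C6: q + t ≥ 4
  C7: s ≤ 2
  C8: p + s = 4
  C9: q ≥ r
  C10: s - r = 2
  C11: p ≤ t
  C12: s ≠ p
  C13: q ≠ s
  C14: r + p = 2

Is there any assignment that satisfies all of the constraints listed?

From constraint 4: p ≤ 1. From constraint 7: s ≤ 2. Hence p + s ≤ 3. But constraint 8 requires p + s = 4, and 4 > 3. Contradiction.

Unsatisfiable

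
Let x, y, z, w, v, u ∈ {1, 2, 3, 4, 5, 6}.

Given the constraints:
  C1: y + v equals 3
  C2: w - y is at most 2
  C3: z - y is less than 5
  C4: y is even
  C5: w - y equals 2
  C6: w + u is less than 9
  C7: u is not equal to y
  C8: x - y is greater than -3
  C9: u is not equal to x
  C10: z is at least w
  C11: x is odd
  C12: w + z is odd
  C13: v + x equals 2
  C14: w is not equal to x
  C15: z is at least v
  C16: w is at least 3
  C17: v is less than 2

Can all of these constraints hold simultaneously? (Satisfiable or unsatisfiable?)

Setting (x, y, z, w, v, u) = (1, 2, 5, 4, 1, 3) satisfies everything: constraint 1: y + v = 3; constraint 2: w - y = 2; constraint 3: z - y = 3, and the others follow.

Satisfiable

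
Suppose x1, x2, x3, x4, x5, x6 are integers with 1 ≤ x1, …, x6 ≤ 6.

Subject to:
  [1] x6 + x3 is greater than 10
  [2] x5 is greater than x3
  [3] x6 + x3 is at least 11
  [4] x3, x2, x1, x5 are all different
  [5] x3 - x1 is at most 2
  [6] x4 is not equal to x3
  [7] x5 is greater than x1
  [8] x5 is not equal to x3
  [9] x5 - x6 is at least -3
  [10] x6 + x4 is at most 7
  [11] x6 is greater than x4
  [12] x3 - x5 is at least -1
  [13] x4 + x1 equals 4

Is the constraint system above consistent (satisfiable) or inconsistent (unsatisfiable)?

Take x1 = 3, x2 = 2, x3 = 5, x4 = 1, x5 = 6, x6 = 6. Then constraint 1: x6 + x3 = 11; constraint 3: x6 + x3 = 11, and every other listed constraint is also met.

Satisfiable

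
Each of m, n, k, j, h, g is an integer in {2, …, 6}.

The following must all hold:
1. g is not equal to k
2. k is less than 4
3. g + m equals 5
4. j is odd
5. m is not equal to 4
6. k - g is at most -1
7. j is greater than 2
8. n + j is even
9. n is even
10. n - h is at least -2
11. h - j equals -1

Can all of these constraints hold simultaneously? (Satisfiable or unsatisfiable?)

Constraint 9 makes n even and constraint 4 makes j odd, so n + j must be odd. Constraint 8 says n + j is even — contradiction.

Unsatisfiable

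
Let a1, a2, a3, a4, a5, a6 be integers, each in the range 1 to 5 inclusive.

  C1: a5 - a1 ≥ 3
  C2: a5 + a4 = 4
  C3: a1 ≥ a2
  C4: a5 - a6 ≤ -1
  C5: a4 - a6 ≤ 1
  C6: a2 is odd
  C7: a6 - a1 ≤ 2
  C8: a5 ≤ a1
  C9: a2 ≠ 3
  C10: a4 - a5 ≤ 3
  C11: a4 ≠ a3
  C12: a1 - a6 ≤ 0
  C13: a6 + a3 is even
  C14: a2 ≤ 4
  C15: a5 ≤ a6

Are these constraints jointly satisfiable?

Constraints 1, 4, and 7 give a6 − a5 ≥ 1, a5 − a1 ≥ 3, a1 − a6 ≥ -2.
Adding all 3 inequalities: the left sides telescope to 0, and the right sides sum to 1 + 3 + (-2) = 2. So 0 ≥ 2, which is false.

Unsatisfiable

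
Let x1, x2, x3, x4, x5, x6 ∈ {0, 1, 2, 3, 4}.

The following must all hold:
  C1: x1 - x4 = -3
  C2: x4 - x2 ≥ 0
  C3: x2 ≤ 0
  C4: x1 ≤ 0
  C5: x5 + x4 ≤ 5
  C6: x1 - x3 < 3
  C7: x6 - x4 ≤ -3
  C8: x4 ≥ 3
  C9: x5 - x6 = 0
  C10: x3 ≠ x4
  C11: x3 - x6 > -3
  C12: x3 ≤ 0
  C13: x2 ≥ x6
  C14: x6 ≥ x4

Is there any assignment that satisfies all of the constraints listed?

Unsatisfiable

From constraints 8 and 14: x6 ≥ x4 and x4 ≥ 3, so x6 ≥ 3. From constraints 3 and 13: x6 ≤ x2 and x2 ≤ 0, so x6 ≤ 0. But 0 < 3, so no value of x6 works.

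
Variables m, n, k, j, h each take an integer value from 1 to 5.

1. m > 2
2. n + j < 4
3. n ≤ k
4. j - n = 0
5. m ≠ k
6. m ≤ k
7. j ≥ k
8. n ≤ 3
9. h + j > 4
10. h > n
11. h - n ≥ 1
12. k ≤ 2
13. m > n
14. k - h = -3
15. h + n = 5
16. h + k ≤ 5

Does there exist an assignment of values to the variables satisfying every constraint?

From constraint 1: m ≥ 3. From constraints 6 and 12: m ≤ k and k ≤ 2, so m ≤ 2. But 2 < 3, so no value of m works.

Unsatisfiable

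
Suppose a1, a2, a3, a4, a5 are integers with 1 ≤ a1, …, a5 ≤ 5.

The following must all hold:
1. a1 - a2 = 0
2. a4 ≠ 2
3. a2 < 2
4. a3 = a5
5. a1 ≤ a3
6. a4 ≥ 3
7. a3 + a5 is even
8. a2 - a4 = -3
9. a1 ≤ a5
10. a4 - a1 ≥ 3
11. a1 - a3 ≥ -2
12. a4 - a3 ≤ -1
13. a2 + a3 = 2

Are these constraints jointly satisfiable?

Constraints 10, 11, and 12 give a4 − a1 ≥ 3, a1 − a3 ≥ -2, a3 − a4 ≥ 1.
Adding all 3 inequalities: the left sides telescope to 0, and the right sides sum to 3 + (-2) + 1 = 2. So 0 ≥ 2, which is false.

Unsatisfiable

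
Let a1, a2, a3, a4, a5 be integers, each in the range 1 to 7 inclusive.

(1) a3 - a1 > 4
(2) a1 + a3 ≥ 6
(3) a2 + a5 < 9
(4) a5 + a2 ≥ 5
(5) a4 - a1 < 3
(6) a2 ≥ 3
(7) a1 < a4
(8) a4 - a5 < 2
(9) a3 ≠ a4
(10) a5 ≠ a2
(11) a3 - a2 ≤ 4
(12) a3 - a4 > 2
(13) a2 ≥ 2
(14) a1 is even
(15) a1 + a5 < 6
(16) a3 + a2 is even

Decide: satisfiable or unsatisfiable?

Satisfiable

One satisfying assignment is a1 = 2, a2 = 5, a3 = 7, a4 = 4, a5 = 3.
For the less obvious constraints — constraint 1: a3 - a1 = 5; constraint 2: a1 + a3 = 9; constraint 3: a2 + a5 = 8 — and the others hold by inspection.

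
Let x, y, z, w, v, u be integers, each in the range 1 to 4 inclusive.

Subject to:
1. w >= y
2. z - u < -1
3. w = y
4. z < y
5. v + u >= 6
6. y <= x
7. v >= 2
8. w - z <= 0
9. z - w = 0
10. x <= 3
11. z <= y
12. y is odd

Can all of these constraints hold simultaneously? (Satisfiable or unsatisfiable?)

Unsatisfiable

Constraints 1, 4, and 8 give y ≤ w, w ≤ z, z < y. Chaining: y ≤ w ≤ z < y, which forces y < y — impossible.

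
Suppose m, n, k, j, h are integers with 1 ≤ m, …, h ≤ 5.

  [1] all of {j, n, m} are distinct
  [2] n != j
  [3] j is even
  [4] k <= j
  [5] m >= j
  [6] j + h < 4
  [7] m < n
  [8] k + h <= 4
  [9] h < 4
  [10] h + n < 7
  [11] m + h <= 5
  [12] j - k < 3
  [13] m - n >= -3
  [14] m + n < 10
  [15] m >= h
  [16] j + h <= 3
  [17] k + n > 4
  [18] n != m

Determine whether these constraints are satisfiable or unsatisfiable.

Try m = 3, n = 5, k = 1, j = 2, h = 1.
Check constraint 6: j + h = 3; constraint 8: k + h = 2; constraint 10: h + n = 6. The remaining constraints are straightforward to verify.

Satisfiable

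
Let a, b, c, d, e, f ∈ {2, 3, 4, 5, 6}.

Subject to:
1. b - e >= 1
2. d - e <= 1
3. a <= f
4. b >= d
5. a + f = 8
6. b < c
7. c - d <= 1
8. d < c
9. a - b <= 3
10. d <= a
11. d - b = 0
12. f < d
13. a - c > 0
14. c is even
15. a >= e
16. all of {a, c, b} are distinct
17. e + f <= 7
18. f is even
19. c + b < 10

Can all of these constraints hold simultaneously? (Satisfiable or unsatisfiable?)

Constraints 3, 4, 6, 12, and 13 give d ≤ b, b < c, c < a, a ≤ f, f < d. Chaining: d ≤ b < c < a ≤ f < d, which forces d < d — impossible.

Unsatisfiable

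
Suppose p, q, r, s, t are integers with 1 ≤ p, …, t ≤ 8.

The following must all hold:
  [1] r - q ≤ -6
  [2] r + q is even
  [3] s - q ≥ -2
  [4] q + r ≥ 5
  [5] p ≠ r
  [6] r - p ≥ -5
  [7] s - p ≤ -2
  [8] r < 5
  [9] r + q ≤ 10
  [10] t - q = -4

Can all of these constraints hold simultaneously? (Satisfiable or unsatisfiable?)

Unsatisfiable

Constraints 1, 3, 6, and 7 give p − s ≥ 2, s − q ≥ -2, q − r ≥ 6, r − p ≥ -5.
Adding all 4 inequalities: the left sides telescope to 0, and the right sides sum to 2 + (-2) + 6 + (-5) = 1. So 0 ≥ 1, which is false.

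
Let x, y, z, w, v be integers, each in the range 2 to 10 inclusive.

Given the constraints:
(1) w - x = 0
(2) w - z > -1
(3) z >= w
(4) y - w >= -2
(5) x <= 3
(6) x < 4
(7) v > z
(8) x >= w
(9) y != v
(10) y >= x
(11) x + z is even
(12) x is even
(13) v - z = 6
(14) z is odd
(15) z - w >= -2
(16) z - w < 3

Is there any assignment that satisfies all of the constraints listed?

Unsatisfiable

Constraint 12 makes x even and constraint 14 makes z odd, so x + z must be odd. Constraint 11 says x + z is even — contradiction.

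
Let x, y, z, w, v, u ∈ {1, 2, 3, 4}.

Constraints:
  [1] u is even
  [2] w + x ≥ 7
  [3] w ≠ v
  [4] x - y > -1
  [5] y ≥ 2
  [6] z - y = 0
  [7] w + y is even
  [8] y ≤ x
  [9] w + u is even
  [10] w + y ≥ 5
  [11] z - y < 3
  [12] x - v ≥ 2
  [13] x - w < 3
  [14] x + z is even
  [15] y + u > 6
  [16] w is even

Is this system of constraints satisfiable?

Satisfiable

Try x = 4, y = 4, z = 4, w = 4, v = 1, u = 4.
Check constraint 2: w + x = 8; constraint 4: x - y = 0; constraint 6: z - y = 0. The remaining constraints are straightforward to verify.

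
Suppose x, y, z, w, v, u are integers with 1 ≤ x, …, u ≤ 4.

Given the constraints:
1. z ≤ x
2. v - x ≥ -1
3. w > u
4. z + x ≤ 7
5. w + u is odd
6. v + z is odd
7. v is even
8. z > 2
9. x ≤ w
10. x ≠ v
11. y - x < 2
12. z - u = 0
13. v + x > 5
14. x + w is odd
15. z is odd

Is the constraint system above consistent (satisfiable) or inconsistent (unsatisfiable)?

Satisfiable

The assignment x = 3, y = 3, z = 3, w = 4, v = 4, u = 3 works:
  constraint 2 holds since v - x = 1.
  constraint 4 holds since z + x = 6.
The rest check out directly.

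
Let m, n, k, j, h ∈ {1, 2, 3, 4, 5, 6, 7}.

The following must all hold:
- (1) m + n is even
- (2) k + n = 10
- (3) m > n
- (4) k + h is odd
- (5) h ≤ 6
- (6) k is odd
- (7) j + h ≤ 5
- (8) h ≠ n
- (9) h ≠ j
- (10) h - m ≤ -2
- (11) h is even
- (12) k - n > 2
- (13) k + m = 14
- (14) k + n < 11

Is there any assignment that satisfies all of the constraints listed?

Satisfiable

Take m = 7, n = 3, k = 7, j = 3, h = 2. Then constraint 2: k + n = 10; constraint 7: j + h = 5; constraint 10: h - m = -5, and every other listed constraint is also met.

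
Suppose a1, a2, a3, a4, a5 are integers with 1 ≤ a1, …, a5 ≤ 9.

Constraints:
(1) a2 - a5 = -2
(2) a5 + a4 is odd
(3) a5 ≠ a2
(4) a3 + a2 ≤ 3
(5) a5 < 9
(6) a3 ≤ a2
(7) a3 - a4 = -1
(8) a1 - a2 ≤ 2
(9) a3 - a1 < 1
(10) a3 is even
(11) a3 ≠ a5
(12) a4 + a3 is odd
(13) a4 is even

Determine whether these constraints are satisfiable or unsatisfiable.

Constraint 13 makes a4 even and constraint 10 makes a3 even, so a4 + a3 must be even. Constraint 12 says a4 + a3 is odd — contradiction.

Unsatisfiable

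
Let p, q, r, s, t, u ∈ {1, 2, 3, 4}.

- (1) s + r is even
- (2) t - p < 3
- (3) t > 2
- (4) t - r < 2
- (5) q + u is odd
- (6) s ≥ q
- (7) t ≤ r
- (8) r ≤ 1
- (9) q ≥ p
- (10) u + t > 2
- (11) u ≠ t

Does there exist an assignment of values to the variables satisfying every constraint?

From constraint 3: t ≥ 3. From constraints 7 and 8: t ≤ r and r ≤ 1, so t ≤ 1. But 1 < 3, so no value of t works.

Unsatisfiable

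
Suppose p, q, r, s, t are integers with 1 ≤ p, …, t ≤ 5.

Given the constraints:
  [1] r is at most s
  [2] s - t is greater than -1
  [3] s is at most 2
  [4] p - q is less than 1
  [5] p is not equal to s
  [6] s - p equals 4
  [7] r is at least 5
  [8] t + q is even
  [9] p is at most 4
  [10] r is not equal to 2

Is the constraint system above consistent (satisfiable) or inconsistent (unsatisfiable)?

From constraint 7: r ≥ 5. From constraints 1 and 3: r ≤ s and s ≤ 2, so r ≤ 2. But 2 < 5, so no value of r works.

Unsatisfiable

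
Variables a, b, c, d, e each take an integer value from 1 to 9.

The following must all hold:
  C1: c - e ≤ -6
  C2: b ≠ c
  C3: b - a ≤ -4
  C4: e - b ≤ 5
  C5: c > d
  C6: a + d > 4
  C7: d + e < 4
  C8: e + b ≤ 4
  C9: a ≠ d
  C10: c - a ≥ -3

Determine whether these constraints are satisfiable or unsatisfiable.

Constraints 1, 3, 4, and 10 give e − c ≥ 6, c − a ≥ -3, a − b ≥ 4, b − e ≥ -5.
Adding all 4 inequalities: the left sides telescope to 0, and the right sides sum to 6 + (-3) + 4 + (-5) = 2. So 0 ≥ 2, which is false.

Unsatisfiable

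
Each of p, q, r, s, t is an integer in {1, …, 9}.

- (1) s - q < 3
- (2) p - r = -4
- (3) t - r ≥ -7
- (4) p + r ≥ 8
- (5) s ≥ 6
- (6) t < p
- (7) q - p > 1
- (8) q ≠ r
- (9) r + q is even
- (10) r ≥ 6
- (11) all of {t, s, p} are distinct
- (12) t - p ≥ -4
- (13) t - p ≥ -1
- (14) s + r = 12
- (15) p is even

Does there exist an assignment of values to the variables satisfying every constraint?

Satisfiable

Try p = 2, q = 4, r = 6, s = 6, t = 1.
Check constraint 1: s - q = 2; constraint 2: p - r = -4; constraint 3: t - r = -5. The remaining constraints are straightforward to verify.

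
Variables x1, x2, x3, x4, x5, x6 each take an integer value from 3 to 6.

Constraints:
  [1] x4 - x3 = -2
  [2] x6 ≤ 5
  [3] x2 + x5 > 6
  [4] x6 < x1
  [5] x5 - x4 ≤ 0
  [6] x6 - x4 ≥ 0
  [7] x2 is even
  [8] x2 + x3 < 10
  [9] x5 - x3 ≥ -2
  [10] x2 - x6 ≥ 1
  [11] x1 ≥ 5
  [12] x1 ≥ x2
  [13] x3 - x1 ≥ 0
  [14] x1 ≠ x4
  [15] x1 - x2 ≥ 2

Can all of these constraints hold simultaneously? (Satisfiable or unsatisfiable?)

Unsatisfiable

Constraints 5, 6, 9, 10, 13, and 15 give x6 − x4 ≥ 0, x4 − x5 ≥ 0, x5 − x3 ≥ -2, x3 − x1 ≥ 0, x1 − x2 ≥ 2, x2 − x6 ≥ 1.
Adding all 6 inequalities: the left sides telescope to 0, and the right sides sum to 0 + 0 + (-2) + 0 + 2 + 1 = 1. So 0 ≥ 1, which is false.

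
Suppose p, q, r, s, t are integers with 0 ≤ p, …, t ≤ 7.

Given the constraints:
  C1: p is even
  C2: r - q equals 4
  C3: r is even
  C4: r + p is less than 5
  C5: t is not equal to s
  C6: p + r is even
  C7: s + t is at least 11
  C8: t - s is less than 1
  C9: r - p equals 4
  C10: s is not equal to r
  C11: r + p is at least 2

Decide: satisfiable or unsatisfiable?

Take p = 0, q = 0, r = 4, s = 7, t = 5. Then constraint 2: r - q = 4; constraint 4: r + p = 4; constraint 7: s + t = 12, and every other listed constraint is also met.

Satisfiable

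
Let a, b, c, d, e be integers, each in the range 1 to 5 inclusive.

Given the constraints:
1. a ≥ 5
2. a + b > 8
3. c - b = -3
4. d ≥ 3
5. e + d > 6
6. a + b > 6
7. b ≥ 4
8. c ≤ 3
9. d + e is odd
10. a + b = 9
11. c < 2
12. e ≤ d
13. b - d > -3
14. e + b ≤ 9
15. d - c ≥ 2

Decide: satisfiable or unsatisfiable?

Satisfiable

Setting (a, b, c, d, e) = (5, 4, 1, 4, 3) satisfies everything: constraint 2: a + b = 9; constraint 3: c - b = -3, and the others follow.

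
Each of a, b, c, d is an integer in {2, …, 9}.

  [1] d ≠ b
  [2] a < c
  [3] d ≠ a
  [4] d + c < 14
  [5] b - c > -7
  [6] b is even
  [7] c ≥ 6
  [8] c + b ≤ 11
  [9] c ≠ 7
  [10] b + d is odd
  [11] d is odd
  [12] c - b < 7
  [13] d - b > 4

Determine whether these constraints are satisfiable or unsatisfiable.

Satisfiable

Setting (a, b, c, d) = (2, 2, 6, 7) satisfies everything: constraint 4: d + c = 13; constraint 5: b - c = -4, and the others follow.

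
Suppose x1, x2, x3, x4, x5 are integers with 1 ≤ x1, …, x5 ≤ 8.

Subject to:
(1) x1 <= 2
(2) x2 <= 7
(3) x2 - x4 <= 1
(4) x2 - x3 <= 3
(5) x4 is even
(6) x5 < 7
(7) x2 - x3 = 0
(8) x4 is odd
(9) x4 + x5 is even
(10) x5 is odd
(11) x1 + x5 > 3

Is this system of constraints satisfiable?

Constraint 5 makes x4 even and constraint 10 makes x5 odd, so x4 + x5 must be odd. Constraint 9 says x4 + x5 is even — contradiction.

Unsatisfiable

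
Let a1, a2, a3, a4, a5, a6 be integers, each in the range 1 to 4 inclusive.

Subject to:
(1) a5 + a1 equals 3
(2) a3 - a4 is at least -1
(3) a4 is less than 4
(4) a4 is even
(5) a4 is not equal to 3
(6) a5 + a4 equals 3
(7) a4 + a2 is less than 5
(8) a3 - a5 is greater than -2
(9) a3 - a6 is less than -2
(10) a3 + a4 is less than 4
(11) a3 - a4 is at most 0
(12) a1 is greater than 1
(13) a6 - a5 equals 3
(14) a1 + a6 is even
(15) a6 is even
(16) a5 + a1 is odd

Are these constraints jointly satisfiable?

Satisfiable

Try a1 = 2, a2 = 1, a3 = 1, a4 = 2, a5 = 1, a6 = 4.
Check constraint 1: a5 + a1 = 3; constraint 2: a3 - a4 = -1; constraint 6: a5 + a4 = 3. The remaining constraints are straightforward to verify.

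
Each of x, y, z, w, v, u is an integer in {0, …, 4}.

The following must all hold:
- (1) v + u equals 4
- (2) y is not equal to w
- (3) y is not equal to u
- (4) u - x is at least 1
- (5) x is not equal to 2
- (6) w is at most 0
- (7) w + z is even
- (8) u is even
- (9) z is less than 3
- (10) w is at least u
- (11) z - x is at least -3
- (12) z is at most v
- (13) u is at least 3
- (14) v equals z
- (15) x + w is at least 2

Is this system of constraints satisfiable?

Unsatisfiable

From constraint 13: u ≥ 3. From constraints 6 and 10: u ≤ w and w ≤ 0, so u ≤ 0. But 0 < 3, so no value of u works.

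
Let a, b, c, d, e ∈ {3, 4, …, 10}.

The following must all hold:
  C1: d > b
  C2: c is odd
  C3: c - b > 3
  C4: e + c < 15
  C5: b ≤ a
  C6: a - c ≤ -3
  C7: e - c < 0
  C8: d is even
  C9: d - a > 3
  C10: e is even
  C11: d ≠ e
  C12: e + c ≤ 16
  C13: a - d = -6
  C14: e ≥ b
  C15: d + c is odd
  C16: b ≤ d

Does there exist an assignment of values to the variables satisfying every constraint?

Setting (a, b, c, d, e) = (4, 3, 7, 10, 6) satisfies everything: constraint 3: c - b = 4; constraint 4: e + c = 13, and the others follow.

Satisfiable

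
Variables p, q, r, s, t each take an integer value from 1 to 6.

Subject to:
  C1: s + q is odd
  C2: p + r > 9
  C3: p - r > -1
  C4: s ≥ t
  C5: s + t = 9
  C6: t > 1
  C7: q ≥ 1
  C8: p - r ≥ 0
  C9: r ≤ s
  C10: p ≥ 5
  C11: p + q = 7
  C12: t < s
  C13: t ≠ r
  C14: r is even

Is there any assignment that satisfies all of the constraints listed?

Try p = 6, q = 1, r = 4, s = 6, t = 3.
Check constraint 2: p + r = 10; constraint 3: p - r = 2; constraint 5: s + t = 9. The remaining constraints are straightforward to verify.

Satisfiable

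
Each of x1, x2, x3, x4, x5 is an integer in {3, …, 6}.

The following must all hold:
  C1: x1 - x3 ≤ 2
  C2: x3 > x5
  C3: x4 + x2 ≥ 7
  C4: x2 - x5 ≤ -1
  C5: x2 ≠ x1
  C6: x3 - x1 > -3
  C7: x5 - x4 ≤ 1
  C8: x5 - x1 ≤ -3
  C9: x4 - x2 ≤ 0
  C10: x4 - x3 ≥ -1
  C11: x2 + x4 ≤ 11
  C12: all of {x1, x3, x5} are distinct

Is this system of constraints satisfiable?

Unsatisfiable

Constraints 1, 4, 8, 9, and 10 give x5 − x2 ≥ 1, x2 − x4 ≥ 0, x4 − x3 ≥ -1, x3 − x1 ≥ -2, x1 − x5 ≥ 3.
Adding all 5 inequalities: the left sides telescope to 0, and the right sides sum to 1 + 0 + (-1) + (-2) + 3 = 1. So 0 ≥ 1, which is false.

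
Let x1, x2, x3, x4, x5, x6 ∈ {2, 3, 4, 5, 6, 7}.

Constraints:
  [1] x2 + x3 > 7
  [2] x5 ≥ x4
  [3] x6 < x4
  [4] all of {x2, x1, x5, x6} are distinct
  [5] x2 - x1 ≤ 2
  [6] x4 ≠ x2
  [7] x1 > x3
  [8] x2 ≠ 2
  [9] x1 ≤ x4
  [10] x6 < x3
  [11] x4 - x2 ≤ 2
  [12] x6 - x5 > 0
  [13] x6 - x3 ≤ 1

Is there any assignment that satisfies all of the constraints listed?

Unsatisfiable

Constraints 2, 7, 9, 10, and 12 give x4 ≤ x5, x5 < x6, x6 < x3, x3 < x1, x1 ≤ x4. Chaining: x4 ≤ x5 < x6 < x3 < x1 ≤ x4, which forces x4 < x4 — impossible.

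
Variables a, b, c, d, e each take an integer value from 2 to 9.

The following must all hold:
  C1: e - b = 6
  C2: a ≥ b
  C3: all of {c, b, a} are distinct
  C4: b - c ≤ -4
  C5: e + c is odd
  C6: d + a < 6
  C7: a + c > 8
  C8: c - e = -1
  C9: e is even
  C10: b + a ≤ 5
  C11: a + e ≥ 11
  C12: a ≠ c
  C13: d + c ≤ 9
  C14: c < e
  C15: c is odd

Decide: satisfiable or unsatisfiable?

Setting (a, b, c, d, e) = (3, 2, 7, 2, 8) satisfies everything: constraint 1: e - b = 6; constraint 4: b - c = -5, and the others follow.

Satisfiable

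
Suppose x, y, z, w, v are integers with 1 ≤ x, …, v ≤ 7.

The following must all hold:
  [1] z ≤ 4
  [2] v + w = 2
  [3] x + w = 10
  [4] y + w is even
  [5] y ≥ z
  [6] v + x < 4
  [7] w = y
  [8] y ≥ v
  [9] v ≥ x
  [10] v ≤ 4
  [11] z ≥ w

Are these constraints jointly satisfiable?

From constraints 9 and 10: x ≤ v ≤ 4. From constraints 1 and 11: w ≤ z ≤ 4. Hence x + w ≤ 8. But constraint 3 requires x + w = 10, and 10 > 8. Contradiction.

Unsatisfiable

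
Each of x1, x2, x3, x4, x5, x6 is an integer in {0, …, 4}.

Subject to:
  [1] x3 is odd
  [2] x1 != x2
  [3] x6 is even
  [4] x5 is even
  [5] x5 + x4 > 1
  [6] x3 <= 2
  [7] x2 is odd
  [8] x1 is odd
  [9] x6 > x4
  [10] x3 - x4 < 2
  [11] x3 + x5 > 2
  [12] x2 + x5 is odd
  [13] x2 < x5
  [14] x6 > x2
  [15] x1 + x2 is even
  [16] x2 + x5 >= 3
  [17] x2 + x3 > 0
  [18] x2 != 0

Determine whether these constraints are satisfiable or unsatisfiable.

Satisfiable

One satisfying assignment is x1 = 3, x2 = 1, x3 = 1, x4 = 0, x5 = 2, x6 = 2.
For the less obvious constraints — constraint 5: x5 + x4 = 2; constraint 10: x3 - x4 = 1; constraint 11: x3 + x5 = 3 — and the others hold by inspection.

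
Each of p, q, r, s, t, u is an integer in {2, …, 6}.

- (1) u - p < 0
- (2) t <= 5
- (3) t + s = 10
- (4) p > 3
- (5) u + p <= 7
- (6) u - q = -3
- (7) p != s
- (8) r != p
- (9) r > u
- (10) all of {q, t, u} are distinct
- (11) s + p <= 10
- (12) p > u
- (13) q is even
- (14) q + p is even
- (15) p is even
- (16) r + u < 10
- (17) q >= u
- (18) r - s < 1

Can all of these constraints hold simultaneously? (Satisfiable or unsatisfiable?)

Satisfiable

The assignment p = 4, q = 6, r = 6, s = 6, t = 4, u = 3 works:
  constraint 1 holds since u - p = -1.
  constraint 3 holds since t + s = 10.
  constraint 5 holds since u + p = 7.
The rest check out directly.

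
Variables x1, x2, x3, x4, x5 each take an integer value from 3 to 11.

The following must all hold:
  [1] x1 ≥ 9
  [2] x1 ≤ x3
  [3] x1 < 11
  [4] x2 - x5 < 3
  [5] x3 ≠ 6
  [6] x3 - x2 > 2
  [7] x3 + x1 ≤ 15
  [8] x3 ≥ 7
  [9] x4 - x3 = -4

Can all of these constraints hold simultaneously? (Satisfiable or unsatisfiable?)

Unsatisfiable

From constraint 8: x3 ≥ 7. From constraint 1: x1 ≥ 9. Hence x3 + x1 ≥ 16. But constraint 7 requires x3 + x1 ≤ 15, and 15 < 16. Contradiction.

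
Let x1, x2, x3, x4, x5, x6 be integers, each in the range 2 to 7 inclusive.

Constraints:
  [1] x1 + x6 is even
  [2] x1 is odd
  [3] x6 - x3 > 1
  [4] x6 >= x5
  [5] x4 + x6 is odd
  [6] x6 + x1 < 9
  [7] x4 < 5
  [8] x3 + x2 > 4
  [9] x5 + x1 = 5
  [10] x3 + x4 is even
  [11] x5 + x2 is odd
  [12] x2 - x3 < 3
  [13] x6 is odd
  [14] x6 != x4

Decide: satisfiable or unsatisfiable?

Setting (x1, x2, x3, x4, x5, x6) = (3, 3, 2, 4, 2, 5) satisfies everything: constraint 3: x6 - x3 = 3; constraint 6: x6 + x1 = 8; constraint 8: x3 + x2 = 5, and the others follow.

Satisfiable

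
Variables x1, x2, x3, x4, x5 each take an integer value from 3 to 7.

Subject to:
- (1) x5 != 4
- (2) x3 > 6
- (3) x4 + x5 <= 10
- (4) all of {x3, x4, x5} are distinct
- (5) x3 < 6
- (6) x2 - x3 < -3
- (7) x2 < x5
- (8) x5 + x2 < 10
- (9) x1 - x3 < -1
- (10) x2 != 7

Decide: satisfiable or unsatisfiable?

From constraint 2: x3 ≥ 7. From constraint 5: x3 ≤ 5. But 5 < 7, so no value of x3 works.

Unsatisfiable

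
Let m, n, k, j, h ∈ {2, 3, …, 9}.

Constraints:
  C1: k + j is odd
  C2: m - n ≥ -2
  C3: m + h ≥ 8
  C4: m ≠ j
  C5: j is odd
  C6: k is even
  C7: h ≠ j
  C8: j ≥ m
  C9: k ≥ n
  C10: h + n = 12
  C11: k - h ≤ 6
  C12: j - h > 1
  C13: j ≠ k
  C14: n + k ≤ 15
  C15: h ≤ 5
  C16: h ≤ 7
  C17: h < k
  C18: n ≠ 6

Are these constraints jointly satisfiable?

Setting (m, n, k, j, h) = (5, 7, 8, 7, 5) satisfies everything: constraint 2: m - n = -2; constraint 3: m + h = 10; constraint 10: h + n = 12, and the others follow.

Satisfiable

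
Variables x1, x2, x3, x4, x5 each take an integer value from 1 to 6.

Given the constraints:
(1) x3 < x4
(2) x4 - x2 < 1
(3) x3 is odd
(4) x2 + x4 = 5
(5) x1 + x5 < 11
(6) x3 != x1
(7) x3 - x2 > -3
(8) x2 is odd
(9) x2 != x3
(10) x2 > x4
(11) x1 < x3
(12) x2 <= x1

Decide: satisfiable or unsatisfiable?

Unsatisfiable

Constraints 1, 10, 11, and 12 give x1 < x3, x3 < x4, x4 < x2, x2 ≤ x1. Chaining: x1 < x3 < x4 < x2 ≤ x1, which forces x1 < x1 — impossible.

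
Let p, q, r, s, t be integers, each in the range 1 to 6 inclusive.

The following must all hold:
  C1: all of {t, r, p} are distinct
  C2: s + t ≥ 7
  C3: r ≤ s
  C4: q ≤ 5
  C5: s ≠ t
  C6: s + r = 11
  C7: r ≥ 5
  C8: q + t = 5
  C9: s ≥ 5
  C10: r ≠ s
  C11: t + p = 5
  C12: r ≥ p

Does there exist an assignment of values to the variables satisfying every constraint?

Satisfiable

Take p = 1, q = 1, r = 5, s = 6, t = 4. Then constraint 2: s + t = 10; constraint 6: s + r = 11; constraint 8: q + t = 5, and every other listed constraint is also met.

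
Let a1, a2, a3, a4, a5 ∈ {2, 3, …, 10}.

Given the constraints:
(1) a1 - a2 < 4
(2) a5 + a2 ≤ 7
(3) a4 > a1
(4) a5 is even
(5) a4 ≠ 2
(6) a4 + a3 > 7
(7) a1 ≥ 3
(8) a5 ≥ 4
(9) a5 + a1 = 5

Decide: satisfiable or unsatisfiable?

From constraint 8: a5 ≥ 4. From constraint 7: a1 ≥ 3. Hence a5 + a1 ≥ 7. But constraint 9 requires a5 + a1 = 5, and 5 < 7. Contradiction.

Unsatisfiable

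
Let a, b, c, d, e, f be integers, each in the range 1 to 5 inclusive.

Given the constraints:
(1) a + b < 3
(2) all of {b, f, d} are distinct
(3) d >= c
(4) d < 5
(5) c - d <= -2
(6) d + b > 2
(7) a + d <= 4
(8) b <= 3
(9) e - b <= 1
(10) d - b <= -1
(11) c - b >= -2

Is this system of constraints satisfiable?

Unsatisfiable

Constraints 5, 10, and 11 give c − b ≥ -2, b − d ≥ 1, d − c ≥ 2.
Adding all 3 inequalities: the left sides telescope to 0, and the right sides sum to (-2) + 1 + 2 = 1. So 0 ≥ 1, which is false.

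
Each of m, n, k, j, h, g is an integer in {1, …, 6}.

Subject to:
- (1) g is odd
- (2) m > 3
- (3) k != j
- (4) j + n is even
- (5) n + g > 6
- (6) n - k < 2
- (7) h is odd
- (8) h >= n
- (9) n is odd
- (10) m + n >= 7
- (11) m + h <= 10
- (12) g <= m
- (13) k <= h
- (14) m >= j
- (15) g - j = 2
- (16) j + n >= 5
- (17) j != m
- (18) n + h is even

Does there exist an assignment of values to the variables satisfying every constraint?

Satisfiable

Try m = 6, n = 3, k = 2, j = 3, h = 3, g = 5.
Check constraint 5: n + g = 8; constraint 6: n - k = 1. The remaining constraints are straightforward to verify.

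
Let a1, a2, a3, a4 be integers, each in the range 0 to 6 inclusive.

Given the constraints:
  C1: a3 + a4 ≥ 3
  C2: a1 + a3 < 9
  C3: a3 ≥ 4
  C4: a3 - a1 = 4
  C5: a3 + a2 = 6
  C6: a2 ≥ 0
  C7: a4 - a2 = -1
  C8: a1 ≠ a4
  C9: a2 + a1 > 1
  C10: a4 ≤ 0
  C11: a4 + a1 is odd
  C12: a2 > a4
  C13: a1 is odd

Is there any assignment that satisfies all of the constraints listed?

Satisfiable

Setting (a1, a2, a3, a4) = (1, 1, 5, 0) satisfies everything: constraint 1: a3 + a4 = 5; constraint 2: a1 + a3 = 6, and the others follow.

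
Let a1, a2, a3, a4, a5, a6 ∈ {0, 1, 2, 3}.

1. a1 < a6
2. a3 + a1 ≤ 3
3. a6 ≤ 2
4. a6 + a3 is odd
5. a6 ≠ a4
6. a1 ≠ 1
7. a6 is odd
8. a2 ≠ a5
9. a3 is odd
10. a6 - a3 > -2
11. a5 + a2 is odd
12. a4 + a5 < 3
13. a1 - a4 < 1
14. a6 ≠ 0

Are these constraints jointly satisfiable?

Unsatisfiable

Constraint 7 makes a6 odd and constraint 9 makes a3 odd, so a6 + a3 must be even. Constraint 4 says a6 + a3 is odd — contradiction.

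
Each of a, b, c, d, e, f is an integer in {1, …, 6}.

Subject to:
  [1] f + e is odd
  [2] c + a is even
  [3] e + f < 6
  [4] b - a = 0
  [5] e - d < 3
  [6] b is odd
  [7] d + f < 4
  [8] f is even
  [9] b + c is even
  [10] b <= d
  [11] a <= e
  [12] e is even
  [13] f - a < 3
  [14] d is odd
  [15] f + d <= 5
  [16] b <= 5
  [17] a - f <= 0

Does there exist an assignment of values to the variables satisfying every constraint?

Unsatisfiable

Constraint 8 makes f even and constraint 12 makes e even, so f + e must be even. Constraint 1 says f + e is odd — contradiction.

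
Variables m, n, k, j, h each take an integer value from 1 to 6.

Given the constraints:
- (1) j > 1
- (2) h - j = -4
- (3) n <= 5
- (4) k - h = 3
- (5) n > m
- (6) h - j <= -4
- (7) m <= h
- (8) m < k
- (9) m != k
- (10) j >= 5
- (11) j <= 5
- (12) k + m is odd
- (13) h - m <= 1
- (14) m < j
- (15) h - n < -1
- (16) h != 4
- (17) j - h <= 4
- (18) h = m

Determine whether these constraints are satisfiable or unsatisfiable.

Satisfiable

Try m = 1, n = 5, k = 4, j = 5, h = 1.
Check constraint 2: h - j = -4; constraint 4: k - h = 3; constraint 6: h - j = -4. The remaining constraints are straightforward to verify.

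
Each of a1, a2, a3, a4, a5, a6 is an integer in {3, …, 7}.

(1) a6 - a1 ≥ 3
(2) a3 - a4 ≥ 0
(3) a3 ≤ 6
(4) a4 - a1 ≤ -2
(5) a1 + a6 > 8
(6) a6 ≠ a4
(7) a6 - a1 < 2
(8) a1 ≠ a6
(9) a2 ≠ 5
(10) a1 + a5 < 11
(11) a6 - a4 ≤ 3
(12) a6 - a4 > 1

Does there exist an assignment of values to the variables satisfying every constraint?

Constraints 1, 4, and 11 give a4 − a6 ≥ -3, a6 − a1 ≥ 3, a1 − a4 ≥ 2.
Adding all 3 inequalities: the left sides telescope to 0, and the right sides sum to (-3) + 3 + 2 = 2. So 0 ≥ 2, which is false.

Unsatisfiable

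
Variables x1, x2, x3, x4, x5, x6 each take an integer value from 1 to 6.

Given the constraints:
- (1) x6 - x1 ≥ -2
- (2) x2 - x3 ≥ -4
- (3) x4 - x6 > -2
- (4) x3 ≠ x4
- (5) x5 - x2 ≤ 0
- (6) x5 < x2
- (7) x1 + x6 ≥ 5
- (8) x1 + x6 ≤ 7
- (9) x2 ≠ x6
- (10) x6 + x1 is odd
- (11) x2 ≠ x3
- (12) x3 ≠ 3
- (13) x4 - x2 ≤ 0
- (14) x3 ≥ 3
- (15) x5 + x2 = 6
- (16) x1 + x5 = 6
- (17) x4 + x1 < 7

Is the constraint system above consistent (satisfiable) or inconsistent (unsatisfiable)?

Satisfiable

Setting (x1, x2, x3, x4, x5, x6) = (4, 4, 6, 2, 2, 3) satisfies everything: constraint 1: x6 - x1 = -1; constraint 2: x2 - x3 = -2; constraint 3: x4 - x6 = -1, and the others follow.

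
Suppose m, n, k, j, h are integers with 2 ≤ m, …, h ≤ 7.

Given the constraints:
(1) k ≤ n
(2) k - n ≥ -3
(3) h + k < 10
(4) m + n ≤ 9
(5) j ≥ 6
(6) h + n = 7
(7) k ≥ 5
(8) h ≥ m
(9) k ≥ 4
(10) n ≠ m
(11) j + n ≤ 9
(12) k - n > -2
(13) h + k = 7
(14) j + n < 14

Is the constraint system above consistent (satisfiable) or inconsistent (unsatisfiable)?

Unsatisfiable

From constraint 5: j ≥ 6. From constraints 1 and 7: n ≥ k ≥ 5. Hence j + n ≥ 11. But constraint 11 requires j + n ≤ 9, and 9 < 11. Contradiction.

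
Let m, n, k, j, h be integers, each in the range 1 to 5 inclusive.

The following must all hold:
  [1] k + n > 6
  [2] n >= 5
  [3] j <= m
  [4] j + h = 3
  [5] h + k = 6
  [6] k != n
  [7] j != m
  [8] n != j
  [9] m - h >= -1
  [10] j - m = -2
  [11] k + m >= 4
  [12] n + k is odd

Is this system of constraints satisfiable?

Satisfiable

Try m = 3, n = 5, k = 4, j = 1, h = 2.
Check constraint 1: k + n = 9; constraint 4: j + h = 3. The remaining constraints are straightforward to verify.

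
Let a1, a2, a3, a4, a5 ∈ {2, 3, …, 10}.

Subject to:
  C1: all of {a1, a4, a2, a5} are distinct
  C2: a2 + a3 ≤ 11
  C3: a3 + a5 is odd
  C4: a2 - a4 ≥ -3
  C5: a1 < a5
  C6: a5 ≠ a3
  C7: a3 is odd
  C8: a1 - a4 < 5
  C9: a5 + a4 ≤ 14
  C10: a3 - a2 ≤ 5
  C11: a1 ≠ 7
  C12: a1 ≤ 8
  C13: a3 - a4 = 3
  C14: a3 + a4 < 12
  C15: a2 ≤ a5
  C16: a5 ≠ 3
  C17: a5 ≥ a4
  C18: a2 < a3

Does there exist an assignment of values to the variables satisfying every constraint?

Satisfiable

Take a1 = 6, a2 = 2, a3 = 7, a4 = 4, a5 = 8. Then constraint 2: a2 + a3 = 9; constraint 4: a2 - a4 = -2, and every other listed constraint is also met.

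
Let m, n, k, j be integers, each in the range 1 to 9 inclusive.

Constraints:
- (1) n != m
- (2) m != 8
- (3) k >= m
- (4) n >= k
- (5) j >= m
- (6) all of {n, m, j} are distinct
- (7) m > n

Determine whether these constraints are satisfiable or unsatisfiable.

Unsatisfiable

Constraints 3, 4, and 7 give k ≤ n, n < m, m ≤ k. Chaining: k ≤ n < m ≤ k, which forces k < k — impossible.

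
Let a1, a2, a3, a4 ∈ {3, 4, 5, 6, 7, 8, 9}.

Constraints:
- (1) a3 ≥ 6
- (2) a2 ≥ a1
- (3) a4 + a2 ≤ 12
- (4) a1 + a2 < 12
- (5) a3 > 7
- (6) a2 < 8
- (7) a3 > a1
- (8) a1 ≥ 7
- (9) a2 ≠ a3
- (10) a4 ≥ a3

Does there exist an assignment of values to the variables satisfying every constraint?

Unsatisfiable

From constraints 1 and 10: a4 ≥ a3 ≥ 6. From constraints 2 and 8: a2 ≥ a1 ≥ 7. Hence a4 + a2 ≥ 13. But constraint 3 requires a4 + a2 ≤ 12, and 12 < 13. Contradiction.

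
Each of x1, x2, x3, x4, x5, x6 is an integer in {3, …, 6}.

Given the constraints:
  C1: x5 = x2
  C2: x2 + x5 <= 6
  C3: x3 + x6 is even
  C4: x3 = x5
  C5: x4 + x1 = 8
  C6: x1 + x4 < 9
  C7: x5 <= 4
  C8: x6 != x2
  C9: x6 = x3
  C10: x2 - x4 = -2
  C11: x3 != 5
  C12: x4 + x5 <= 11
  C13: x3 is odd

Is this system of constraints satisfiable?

From constraints 1, 4, and 9, x6 = x3 = x5 = x2, so x6 = x2. But constraint 8 says x6 ≠ x2. Contradiction.

Unsatisfiable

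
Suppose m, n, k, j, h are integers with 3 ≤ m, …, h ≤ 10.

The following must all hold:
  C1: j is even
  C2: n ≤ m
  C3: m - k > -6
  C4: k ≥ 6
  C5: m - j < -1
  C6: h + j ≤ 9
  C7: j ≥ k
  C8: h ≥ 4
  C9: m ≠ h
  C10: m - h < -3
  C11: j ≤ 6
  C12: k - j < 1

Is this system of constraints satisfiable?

Unsatisfiable

From constraint 8: h ≥ 4. From constraints 4 and 7: j ≥ k ≥ 6. Hence h + j ≥ 10. But constraint 6 requires h + j ≤ 9, and 9 < 10. Contradiction.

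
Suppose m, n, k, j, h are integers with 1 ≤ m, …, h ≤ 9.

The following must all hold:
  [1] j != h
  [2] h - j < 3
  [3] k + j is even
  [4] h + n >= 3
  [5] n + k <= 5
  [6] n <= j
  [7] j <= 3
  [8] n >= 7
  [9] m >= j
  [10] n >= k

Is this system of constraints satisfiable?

Unsatisfiable

From constraint 8: n ≥ 7. From constraints 6 and 7: n ≤ j and j ≤ 3, so n ≤ 3. But 3 < 7, so no value of n works.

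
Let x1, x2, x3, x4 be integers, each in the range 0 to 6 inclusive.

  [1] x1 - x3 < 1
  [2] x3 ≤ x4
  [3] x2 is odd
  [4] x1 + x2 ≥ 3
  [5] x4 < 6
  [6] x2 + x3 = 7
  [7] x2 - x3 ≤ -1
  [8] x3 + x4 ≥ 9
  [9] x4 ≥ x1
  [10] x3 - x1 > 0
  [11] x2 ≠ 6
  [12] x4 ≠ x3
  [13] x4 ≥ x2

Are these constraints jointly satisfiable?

Setting (x1, x2, x3, x4) = (3, 3, 4, 5) satisfies everything: constraint 1: x1 - x3 = -1; constraint 4: x1 + x2 = 6, and the others follow.

Satisfiable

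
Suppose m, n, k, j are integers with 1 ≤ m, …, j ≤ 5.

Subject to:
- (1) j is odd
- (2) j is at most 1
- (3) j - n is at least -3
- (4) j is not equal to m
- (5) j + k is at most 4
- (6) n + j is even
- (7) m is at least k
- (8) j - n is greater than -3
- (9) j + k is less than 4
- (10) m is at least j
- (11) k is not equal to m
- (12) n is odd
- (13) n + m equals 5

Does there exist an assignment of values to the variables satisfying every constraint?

Satisfiable

Setting (m, n, k, j) = (2, 3, 1, 1) satisfies everything: constraint 3: j - n = -2; constraint 5: j + k = 2, and the others follow.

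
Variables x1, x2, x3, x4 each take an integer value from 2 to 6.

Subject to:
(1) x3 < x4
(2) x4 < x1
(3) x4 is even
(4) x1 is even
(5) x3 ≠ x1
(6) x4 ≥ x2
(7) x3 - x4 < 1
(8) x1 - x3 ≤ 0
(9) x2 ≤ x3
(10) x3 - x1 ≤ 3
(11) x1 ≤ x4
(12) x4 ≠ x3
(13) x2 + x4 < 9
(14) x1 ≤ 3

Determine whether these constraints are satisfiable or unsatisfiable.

Unsatisfiable

Constraints 1, 2, and 8 give x3 < x4, x4 < x1, x1 ≤ x3. Chaining: x3 < x4 < x1 ≤ x3, which forces x3 < x3 — impossible.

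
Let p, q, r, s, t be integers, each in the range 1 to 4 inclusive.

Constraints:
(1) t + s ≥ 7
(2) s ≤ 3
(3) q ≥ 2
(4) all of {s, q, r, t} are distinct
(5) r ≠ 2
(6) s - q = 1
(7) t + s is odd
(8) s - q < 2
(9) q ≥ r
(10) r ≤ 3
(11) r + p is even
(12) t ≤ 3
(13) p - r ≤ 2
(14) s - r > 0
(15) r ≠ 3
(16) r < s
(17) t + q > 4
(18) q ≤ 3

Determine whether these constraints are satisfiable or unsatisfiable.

Unsatisfiable

Constraints 2, 10, 12, and 18 confine each of s, q, r, t to the 3 values {1, …, 3} (the domain already gives each ≥ 1).
Constraint 4 requires all 4 of them to be distinct, but only 3 values are available — impossible by the pigeonhole principle.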